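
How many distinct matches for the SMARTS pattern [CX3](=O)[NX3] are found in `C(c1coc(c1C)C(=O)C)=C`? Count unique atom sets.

[CX3](=O)[NX3] is the SMARTS for an amide: a carbonyl carbon bonded to a trivalent nitrogen.
No fragment in the molecule satisfies every constraint, giving 0 matches.

0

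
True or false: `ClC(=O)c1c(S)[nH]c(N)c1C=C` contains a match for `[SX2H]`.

True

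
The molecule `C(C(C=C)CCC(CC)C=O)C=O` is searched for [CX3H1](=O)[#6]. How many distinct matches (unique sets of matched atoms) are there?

2

[CX3H1](=O)[#6] is the SMARTS for an aldehyde: an sp2 carbon with one H, double-bonded to O and single-bonded to carbon.
The molecule carries 2 separate instances of an aldehyde (-CHO) meeting every constraint; each maps to a distinct set of atoms, giving 2 matches.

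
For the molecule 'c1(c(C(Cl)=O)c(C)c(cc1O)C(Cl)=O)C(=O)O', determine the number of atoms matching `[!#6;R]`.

The query [!#6;R] means: non-carbon atom that is part of a ring.
Check the 17 heavy atoms by environment: 6× c (aromatic, in 6-ring) → no; 4× C (acyclic) → no; 5× O (acyclic) → no; 2× Cl (acyclic) → no.
No environment satisfies the query, so 0 matching atoms.

0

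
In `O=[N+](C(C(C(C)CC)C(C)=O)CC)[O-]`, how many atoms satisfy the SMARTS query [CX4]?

9

The query [CX4] means: C with X4: aliphatic carbon with exactly 4 total connections (bonds + H).
Check the 14 heavy atoms by environment: 9× C (X4) → match; 1× N (charge +1, X3) → no; 1× O (charge -1, X1) → no; 2× O (X1) → no; 1× C (X3) → no.
That gives 9 matching atoms.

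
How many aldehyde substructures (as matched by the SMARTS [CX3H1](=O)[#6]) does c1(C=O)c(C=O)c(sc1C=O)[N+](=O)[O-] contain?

3

[CX3H1](=O)[#6] is the SMARTS for an aldehyde: an sp2 carbon with one H, double-bonded to O and single-bonded to carbon.
The molecule carries 3 separate instances of an aldehyde (-CHO) meeting every constraint; each maps to a distinct set of atoms, giving 3 matches.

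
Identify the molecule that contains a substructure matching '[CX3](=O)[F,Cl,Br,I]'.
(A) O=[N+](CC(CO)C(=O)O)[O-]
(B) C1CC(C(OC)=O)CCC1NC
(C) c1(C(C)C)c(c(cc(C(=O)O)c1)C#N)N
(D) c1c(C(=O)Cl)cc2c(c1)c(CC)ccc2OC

D

[CX3](=O)[F,Cl,Br,I] describes a carbonyl carbon bonded to a halogen (an acyl halide).
(A) has a carboxylic acid group (-C(=O)OH) but the carbonyl is bonded to -OH, not to a halogen.
(B) has a methyl-ester group (-C(=O)OCH3) but the carbonyl is bonded to -O-C, not to a halogen.
(C) has a carboxylic acid group (-C(=O)OH) but the carbonyl is bonded to -OH, not to a halogen.
(D) contains an acyl chloride (-C(=O)Cl), which satisfies every atom and bond constraint.
So the answer is (D).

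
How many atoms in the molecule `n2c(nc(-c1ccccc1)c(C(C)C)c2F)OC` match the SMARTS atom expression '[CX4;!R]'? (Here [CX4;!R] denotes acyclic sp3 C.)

4

Check the 18 heavy atoms by environment: 2× n (aromatic, X2, in 6-ring) → no; 10× c (aromatic, X3, in 6-ring) → no; 4× C (X4, acyclic) → match; 1× O (X2, acyclic) → no; 1× F (X1, acyclic) → no.
That gives 4 matching atoms.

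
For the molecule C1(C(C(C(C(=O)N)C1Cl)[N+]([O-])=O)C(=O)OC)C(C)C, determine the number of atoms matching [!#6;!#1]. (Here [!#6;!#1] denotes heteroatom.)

8

Check the 19 heavy atoms by environment: 11× C → no; 4× O → match; 1× N → match; 1× Cl → match; 1× N (charge +1) → match; 1× O (charge -1) → match.
Summing the matching environments: 4 + 1 + 1 + 1 + 1 = 8 matching atoms.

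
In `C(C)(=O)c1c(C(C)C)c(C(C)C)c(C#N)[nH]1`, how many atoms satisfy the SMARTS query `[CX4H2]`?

The query [CX4H2] means: sp3 carbon (X4) with exactly two hydrogens.
Check the 16 heavy atoms by environment: 1× n (aromatic, H1, X3) → no; 4× c (aromatic, H0, X3) → no; 1× C (H0, X3) → no; 1× O (H0, X1) → no; 5× C (H3, X4) → no; 2× C (H1, X4) → no; 1× C (H0, X2) → no; 1× N (H0, X1) → no.
No environment satisfies the query, so 0 matching atoms.

0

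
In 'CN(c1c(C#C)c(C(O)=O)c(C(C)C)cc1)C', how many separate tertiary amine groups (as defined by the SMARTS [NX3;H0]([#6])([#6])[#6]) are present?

[NX3;H0]([#6])([#6])[#6] is the SMARTS for a tertiary amine: a trivalent nitrogen with no H, bonded to three carbons.
Exactly one fragment in the molecule meets all constraints, giving 1 match.

1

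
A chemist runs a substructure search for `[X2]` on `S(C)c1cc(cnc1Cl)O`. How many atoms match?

3

The query [X2] means: any atom with exactly two total connections (bonds + H).
Check the 10 heavy atoms by environment: 1× n (aromatic, X2) → match; 5× c (aromatic, X3) → no; 1× S (X2) → match; 1× C (X4) → no; 1× Cl (X1) → no; 1× O (X2) → match.
Summing the matching environments: 1 + 1 + 1 = 3 matching atoms.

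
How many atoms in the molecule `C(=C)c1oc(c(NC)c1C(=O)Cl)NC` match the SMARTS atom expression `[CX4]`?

2

The query [CX4] means: C with X4: aliphatic carbon with exactly 4 total connections (bonds + H).
Check the 14 heavy atoms by environment: 1× o (aromatic, X2) → no; 4× c (aromatic, X3) → no; 3× C (X3) → no; 1× O (X1) → no; 1× Cl (X1) → no; 2× N (X3) → no; 2× C (X4) → match.
That gives 2 matching atoms.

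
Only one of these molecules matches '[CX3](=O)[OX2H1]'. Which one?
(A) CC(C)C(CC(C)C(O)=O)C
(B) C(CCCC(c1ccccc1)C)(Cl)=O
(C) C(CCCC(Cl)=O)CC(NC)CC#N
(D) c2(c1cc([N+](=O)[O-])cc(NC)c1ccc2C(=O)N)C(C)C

A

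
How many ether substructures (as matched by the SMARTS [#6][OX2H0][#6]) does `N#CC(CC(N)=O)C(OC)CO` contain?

1

[#6][OX2H0][#6] is the SMARTS for an ether: an aliphatic oxygen bridging two carbons with no H on the oxygen.
Exactly one fragment in the molecule meets all constraints, giving 1 match.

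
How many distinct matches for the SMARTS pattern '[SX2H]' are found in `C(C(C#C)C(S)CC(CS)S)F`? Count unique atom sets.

3

[SX2H] is the SMARTS for a thiol: an aliphatic sulfur with two connections, one being H.
The molecule carries 3 separate instances of a thiol (-SH) meeting every constraint; each maps to a distinct set of atoms, giving 3 matches.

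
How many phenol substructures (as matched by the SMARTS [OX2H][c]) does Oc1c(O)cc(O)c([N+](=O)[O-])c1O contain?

4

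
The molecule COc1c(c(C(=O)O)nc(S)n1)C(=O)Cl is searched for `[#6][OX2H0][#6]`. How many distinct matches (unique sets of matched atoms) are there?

1

[#6][OX2H0][#6] is the SMARTS for an ether: an aliphatic oxygen bridging two carbons with no H on the oxygen.
Exactly one fragment in the molecule meets all constraints, giving 1 match.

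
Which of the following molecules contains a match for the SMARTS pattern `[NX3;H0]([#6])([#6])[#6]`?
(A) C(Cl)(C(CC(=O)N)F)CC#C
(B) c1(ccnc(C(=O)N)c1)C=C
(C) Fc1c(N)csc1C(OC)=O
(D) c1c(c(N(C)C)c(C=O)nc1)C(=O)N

[NX3;H0]([#6])([#6])[#6] describes a trivalent nitrogen with no H, bonded to three carbons (a tertiary amine).
(A) has a primary amide (-C(=O)NH2) but the amide nitrogen has H2 and only one carbon neighbour.
(B) has a primary amide (-C(=O)NH2) but the amide nitrogen has H2 and only one carbon neighbour.
(C) has a primary amino group (-NH2) but the nitrogen has H2, not H0 with three carbons.
(D) contains a dimethylamino group (-N(CH3)2), which satisfies every atom and bond constraint.
So the answer is (D).

D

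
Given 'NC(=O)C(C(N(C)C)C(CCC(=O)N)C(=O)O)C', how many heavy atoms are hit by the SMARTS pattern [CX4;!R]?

The query [CX4;!R] means: aliphatic carbon with four total connections, not in a ring.
Check the 18 heavy atoms by environment: 8× C (X4, acyclic) → match; 3× C (X3, acyclic) → no; 3× O (X1, acyclic) → no; 3× N (X3, acyclic) → no; 1× O (X2, acyclic) → no.
That gives 8 matching atoms.

8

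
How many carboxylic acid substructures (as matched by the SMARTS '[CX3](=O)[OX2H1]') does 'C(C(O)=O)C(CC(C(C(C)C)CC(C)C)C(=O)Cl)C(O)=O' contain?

2

[CX3](=O)[OX2H1] is the SMARTS for a carboxylic acid: an sp2 carbon double-bonded to O and single-bonded to an -OH oxygen.
The molecule carries 2 separate instances of a carboxylic acid group (-C(=O)OH) meeting every constraint; each maps to a distinct set of atoms, giving 2 matches.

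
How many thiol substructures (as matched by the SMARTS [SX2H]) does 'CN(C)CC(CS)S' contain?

2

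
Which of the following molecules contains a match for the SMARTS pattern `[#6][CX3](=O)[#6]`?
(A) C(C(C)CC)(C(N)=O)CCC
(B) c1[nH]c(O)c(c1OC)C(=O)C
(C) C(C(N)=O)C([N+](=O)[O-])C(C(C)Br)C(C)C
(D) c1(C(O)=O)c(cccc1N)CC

[#6][CX3](=O)[#6] describes a carbonyl carbon (no H) flanked by two carbons (a ketone).
(A) has a primary amide (-C(=O)NH2) but one neighbour of the carbonyl carbon is N, not C.
(B) contains an acetyl/ketone group (-C(=O)CH3), which satisfies every atom and bond constraint.
(C) has a primary amide (-C(=O)NH2) but one neighbour of the carbonyl carbon is N, not C.
(D) has a carboxylic acid group (-C(=O)OH) but one neighbour of the carbonyl carbon is O, not C.
So the answer is (B).

B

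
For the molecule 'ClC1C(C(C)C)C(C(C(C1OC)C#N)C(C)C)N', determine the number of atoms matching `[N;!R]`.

2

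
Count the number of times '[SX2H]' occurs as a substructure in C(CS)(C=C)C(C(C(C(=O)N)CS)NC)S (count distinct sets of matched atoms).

[SX2H] is the SMARTS for a thiol: an aliphatic sulfur with two connections, one being H.
The molecule carries 3 separate instances of a thiol (-SH) meeting every constraint; each maps to a distinct set of atoms, giving 3 matches.

3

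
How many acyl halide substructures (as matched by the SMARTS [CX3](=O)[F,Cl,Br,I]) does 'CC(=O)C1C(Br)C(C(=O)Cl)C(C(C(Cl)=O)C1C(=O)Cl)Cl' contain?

[CX3](=O)[F,Cl,Br,I] is the SMARTS for an acyl halide: a carbonyl carbon bonded to a halogen.
The molecule carries 3 separate instances of an acyl chloride (-C(=O)Cl) meeting every constraint; each maps to a distinct set of atoms, giving 3 matches.

3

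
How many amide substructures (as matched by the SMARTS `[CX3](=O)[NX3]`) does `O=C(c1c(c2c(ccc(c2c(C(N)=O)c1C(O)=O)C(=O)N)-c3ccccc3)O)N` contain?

[CX3](=O)[NX3] is the SMARTS for an amide: a carbonyl carbon bonded to a trivalent nitrogen.
The molecule carries 3 separate instances of a primary amide (-C(=O)NH2) meeting every constraint; each maps to a distinct set of atoms, giving 3 matches.

3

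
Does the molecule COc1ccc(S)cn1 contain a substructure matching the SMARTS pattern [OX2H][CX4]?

The pattern [OX2H][CX4] describes a hydroxyl oxygen bound to an sp3 (X4) carbon — an aliphatic alcohol.
The closest candidate here is a methoxy ether (-OCH3), but the oxygen has H0 (ether), not H1. No other fragment satisfies the full query, so there is no match.

No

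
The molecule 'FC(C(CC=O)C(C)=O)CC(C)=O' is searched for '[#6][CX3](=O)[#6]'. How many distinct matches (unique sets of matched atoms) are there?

2

[#6][CX3](=O)[#6] is the SMARTS for a ketone: a carbonyl carbon (no H) flanked by two carbons.
The molecule carries 2 separate instances of an acetyl/ketone group (-C(=O)CH3) meeting every constraint; each maps to a distinct set of atoms, giving 2 matches.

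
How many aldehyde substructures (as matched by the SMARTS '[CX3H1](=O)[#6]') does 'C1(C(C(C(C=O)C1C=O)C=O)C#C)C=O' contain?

[CX3H1](=O)[#6] is the SMARTS for an aldehyde: an sp2 carbon with one H, double-bonded to O and single-bonded to carbon.
The molecule carries 4 separate instances of an aldehyde (-CHO) meeting every constraint; each maps to a distinct set of atoms, giving 4 matches.

4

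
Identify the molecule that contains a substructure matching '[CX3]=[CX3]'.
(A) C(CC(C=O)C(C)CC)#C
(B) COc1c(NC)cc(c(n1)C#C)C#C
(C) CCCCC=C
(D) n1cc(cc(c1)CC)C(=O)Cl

C

[CX3]=[CX3] describes a non-aromatic C=C double bond between two sp2 carbons (an alkene).
(A) has an ethyl group (-CH2CH3) but its C-C bond is a single bond between CX4 carbons, not CX3=CX3.
(B) has an ethynyl group (-C#CH) but the C-C bond is a triple bond, not a double bond.
(C) contains a vinyl group (-CH=CH2), which satisfies every atom and bond constraint.
(D) has an ethyl group (-CH2CH3) but its C-C bond is a single bond between CX4 carbons, not CX3=CX3.
So the answer is (C).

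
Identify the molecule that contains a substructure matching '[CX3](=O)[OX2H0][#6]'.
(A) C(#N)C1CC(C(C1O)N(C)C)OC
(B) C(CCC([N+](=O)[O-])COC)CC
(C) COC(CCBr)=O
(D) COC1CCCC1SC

C

[CX3](=O)[OX2H0][#6] describes a carbonyl carbon bonded to an oxygen that is itself bonded to carbon (no H on that O) (an ester).
(A) has a methoxy ether (-OCH3) but the ether oxygen is not adjacent to a C=O carbon.
(B) has a methoxy ether (-OCH3) but the ether oxygen is not adjacent to a C=O carbon.
(C) contains a methyl-ester group (-C(=O)OCH3), which satisfies every atom and bond constraint.
(D) has a methoxy ether (-OCH3) but the ether oxygen is not adjacent to a C=O carbon.
So the answer is (C).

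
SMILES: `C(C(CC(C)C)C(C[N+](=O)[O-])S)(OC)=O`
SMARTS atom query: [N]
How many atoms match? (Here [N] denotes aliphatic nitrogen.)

1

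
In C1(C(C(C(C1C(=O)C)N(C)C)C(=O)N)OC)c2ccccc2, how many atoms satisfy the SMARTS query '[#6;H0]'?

3

Check the 22 heavy atoms by environment: 5× C (H1) → no; 3× O (H0) → no; 4× C (H3) → no; 1× c (aromatic, H0) → match; 5× c (aromatic, H1) → no; 2× C (H0) → match; 1× N (H2) → no; 1× N (H0) → no.
Summing the matching environments: 1 + 2 = 3 matching atoms.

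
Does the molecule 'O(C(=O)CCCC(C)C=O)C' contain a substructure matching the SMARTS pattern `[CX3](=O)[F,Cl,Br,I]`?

The pattern [CX3](=O)[F,Cl,Br,I] describes a carbonyl carbon bonded to a halogen — an acyl halide.
The closest candidate here is a methyl-ester group (-C(=O)OCH3), but the carbonyl is bonded to -O-C, not to a halogen. No other fragment satisfies the full query, so there is no match.

No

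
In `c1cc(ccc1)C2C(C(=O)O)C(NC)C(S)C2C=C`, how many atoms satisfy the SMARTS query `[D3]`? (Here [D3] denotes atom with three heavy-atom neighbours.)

7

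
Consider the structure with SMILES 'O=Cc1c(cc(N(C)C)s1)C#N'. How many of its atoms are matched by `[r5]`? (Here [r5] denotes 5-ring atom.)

The query [r5] means: r5 matches atoms in a five-membered ring.
Check the 12 heavy atoms by environment: 1× s (aromatic, in 5-ring) → match; 4× c (aromatic, in 5-ring) → match; 2× N (acyclic) → no; 4× C (acyclic) → no; 1× O (acyclic) → no.
Summing the matching environments: 1 + 4 = 5 matching atoms.

5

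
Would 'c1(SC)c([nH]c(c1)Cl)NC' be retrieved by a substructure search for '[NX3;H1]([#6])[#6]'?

Yes

The pattern [NX3;H1]([#6])[#6] describes a trivalent nitrogen with one H, bonded to two carbons — a secondary amine.
The molecule carries an N-methylamino group (-NHCH3), whose atoms satisfy every constraint of the query, so the pattern matches.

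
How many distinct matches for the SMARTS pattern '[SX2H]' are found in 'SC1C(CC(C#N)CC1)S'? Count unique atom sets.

[SX2H] is the SMARTS for a thiol: an aliphatic sulfur with two connections, one being H.
The molecule carries 2 separate instances of a thiol (-SH) meeting every constraint; each maps to a distinct set of atoms, giving 2 matches.

2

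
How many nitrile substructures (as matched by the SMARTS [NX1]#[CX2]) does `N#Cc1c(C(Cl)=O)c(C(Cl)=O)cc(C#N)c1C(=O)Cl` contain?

2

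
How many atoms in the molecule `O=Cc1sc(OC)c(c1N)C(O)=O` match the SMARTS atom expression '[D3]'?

5

The query [D3] means: atom with exactly three heavy-atom neighbours.
Check the 13 heavy atoms by environment: 1× s (aromatic, D2) → no; 4× c (aromatic, D3) → match; 1× C (D3) → match; 3× O (D1) → no; 1× N (D1) → no; 1× C (D2) → no; 1× O (D2) → no; 1× C (D1) → no.
Summing the matching environments: 4 + 1 = 5 matching atoms.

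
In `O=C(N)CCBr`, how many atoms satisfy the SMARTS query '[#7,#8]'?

2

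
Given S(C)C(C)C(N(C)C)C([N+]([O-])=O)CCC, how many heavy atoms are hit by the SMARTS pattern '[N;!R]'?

2

The query [N;!R] means: aliphatic nitrogen not in a ring.
Check the 15 heavy atoms by environment: 10× C (acyclic) → no; 1× N (charge +1, acyclic) → match; 1× O (charge -1, acyclic) → no; 1× O (acyclic) → no; 1× S (acyclic) → no; 1× N (acyclic) → match.
Summing the matching environments: 1 + 1 = 2 matching atoms.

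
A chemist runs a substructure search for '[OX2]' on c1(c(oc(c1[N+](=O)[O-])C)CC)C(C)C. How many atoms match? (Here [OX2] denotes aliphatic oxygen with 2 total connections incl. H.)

Check the 14 heavy atoms by environment: 1× o (aromatic, X2) → no; 4× c (aromatic, X3) → no; 6× C (X4) → no; 1× N (charge +1, X3) → no; 1× O (charge -1, X1) → no; 1× O (X1) → no.
No environment satisfies the query, so 0 matching atoms.

0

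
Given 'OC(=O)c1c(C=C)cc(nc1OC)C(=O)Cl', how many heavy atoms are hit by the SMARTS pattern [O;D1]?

3

The query [O;D1] means: aliphatic oxygen bonded to exactly one heavy atom.
Check the 16 heavy atoms by environment: 1× n (aromatic, D2) → no; 4× c (aromatic, D3) → no; 1× c (aromatic, D2) → no; 2× C (D3) → no; 3× O (D1) → match; 1× Cl (D1) → no; 1× O (D2) → no; 2× C (D1) → no; 1× C (D2) → no.
That gives 3 matching atoms.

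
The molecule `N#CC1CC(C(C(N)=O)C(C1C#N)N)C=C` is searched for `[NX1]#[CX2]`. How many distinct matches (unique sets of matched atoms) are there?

2

[NX1]#[CX2] is the SMARTS for a nitrile: a nitrogen triple-bonded to a two-connected carbon.
The molecule carries 2 separate instances of a nitrile (-C#N) meeting every constraint; each maps to a distinct set of atoms, giving 2 matches.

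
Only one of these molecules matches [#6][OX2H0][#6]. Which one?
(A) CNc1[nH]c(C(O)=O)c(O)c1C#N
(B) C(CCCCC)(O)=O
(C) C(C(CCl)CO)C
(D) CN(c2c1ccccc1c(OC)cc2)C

D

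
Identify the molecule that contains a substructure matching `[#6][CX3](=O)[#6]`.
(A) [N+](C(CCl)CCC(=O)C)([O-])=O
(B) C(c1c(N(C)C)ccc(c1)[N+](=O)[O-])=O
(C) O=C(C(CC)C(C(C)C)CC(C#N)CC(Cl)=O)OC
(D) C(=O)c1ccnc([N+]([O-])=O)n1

A

[#6][CX3](=O)[#6] describes a carbonyl carbon (no H) flanked by two carbons (a ketone).
(A) contains an acetyl/ketone group (-C(=O)CH3), which satisfies every atom and bond constraint.
(B) has an aldehyde (-CHO) but the carbonyl carbon has H1, so it is not flanked by two carbons.
(C) has a methyl-ester group (-C(=O)OCH3) but one neighbour of the carbonyl carbon is O, not C.
(D) has an aldehyde (-CHO) but the carbonyl carbon has H1, so it is not flanked by two carbons.
So the answer is (A).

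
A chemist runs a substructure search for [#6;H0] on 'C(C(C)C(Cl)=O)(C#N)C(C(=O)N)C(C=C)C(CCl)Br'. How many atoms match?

3

Check the 19 heavy atoms by environment: 1× C (H3) → no; 6× C (H1) → no; 2× C (H2) → no; 3× C (H0) → match; 1× N (H0) → no; 2× O (H0) → no; 1× N (H2) → no; 1× Br (H0) → no; 2× Cl (H0) → no.
That gives 3 matching atoms.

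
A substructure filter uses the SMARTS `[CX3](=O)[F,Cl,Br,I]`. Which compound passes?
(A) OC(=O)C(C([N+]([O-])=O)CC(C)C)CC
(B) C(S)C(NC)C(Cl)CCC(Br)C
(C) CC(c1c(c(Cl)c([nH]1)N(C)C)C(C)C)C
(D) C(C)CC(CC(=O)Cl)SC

[CX3](=O)[F,Cl,Br,I] describes a carbonyl carbon bonded to a halogen (an acyl halide).
(A) has a carboxylic acid group (-C(=O)OH) but the carbonyl is bonded to -OH, not to a halogen.
(B) has a chloro substituent but the Cl is not on a carbonyl carbon.
(C) has a chloro substituent but the Cl is not on a carbonyl carbon.
(D) contains an acyl chloride (-C(=O)Cl), which satisfies every atom and bond constraint.
So the answer is (D).

D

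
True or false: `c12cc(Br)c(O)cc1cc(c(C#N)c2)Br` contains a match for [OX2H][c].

True

The pattern [OX2H][c] describes a hydroxyl oxygen attached to an aromatic carbon — a phenol.
The molecule carries a hydroxyl group (-OH), whose atoms satisfy every constraint of the query, so the pattern matches.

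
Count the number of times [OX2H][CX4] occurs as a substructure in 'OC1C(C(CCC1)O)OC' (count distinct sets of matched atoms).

2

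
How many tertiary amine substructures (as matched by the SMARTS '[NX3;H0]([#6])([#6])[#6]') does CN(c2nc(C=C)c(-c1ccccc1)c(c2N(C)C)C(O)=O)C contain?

[NX3;H0]([#6])([#6])[#6] is the SMARTS for a tertiary amine: a trivalent nitrogen with no H, bonded to three carbons.
The molecule carries 2 separate instances of a dimethylamino group (-N(CH3)2) meeting every constraint; each maps to a distinct set of atoms, giving 2 matches.

2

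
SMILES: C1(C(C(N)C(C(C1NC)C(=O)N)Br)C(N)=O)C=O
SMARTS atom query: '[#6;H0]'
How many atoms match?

The query [#6;H0] means: any carbon with no attached hydrogen.
Check the 18 heavy atoms by environment: 7× C (H1) → no; 2× C (H0) → match; 3× O (H0) → no; 3× N (H2) → no; 1× N (H1) → no; 1× C (H3) → no; 1× Br (H0) → no.
That gives 2 matching atoms.

2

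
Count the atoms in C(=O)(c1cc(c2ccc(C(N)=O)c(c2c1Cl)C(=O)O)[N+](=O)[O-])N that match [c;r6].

10

The query [c;r6] means: aromatic carbon that belongs to a six-membered ring.
Check the 23 heavy atoms by environment: 10× c (aromatic, in 6-ring) → match; 1× Cl (acyclic) → no; 3× C (acyclic) → no; 5× O (acyclic) → no; 2× N (acyclic) → no; 1× N (charge +1, acyclic) → no; 1× O (charge -1, acyclic) → no.
That gives 10 matching atoms.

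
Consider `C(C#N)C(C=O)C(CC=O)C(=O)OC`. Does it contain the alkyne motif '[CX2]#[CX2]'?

No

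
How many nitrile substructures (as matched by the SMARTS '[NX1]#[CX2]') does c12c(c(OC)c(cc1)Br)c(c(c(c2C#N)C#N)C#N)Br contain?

3

[NX1]#[CX2] is the SMARTS for a nitrile: a nitrogen triple-bonded to a two-connected carbon.
The molecule carries 3 separate instances of a nitrile (-C#N) meeting every constraint; each maps to a distinct set of atoms, giving 3 matches.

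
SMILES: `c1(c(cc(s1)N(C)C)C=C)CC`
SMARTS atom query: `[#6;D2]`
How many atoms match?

3

Check the 12 heavy atoms by environment: 1× s (aromatic, D2) → no; 3× c (aromatic, D3) → no; 1× c (aromatic, D2) → match; 2× C (D2) → match; 4× C (D1) → no; 1× N (D3) → no.
Summing the matching environments: 1 + 2 = 3 matching atoms.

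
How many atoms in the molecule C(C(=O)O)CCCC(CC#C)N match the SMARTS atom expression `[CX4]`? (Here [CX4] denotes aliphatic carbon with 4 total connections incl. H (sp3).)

The query [CX4] means: C with X4: aliphatic carbon with exactly 4 total connections (bonds + H).
Check the 12 heavy atoms by environment: 6× C (X4) → match; 1× N (X3) → no; 2× C (X2) → no; 1× C (X3) → no; 1× O (X1) → no; 1× O (X2) → no.
That gives 6 matching atoms.

6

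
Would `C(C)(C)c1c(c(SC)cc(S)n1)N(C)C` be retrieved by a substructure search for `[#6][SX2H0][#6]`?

Yes

The pattern [#6][SX2H0][#6] describes an aliphatic sulfur bridging two carbons with no H on the sulfur — a thioether.
The molecule carries a methylthio ether (-SCH3), whose atoms satisfy every constraint of the query, so the pattern matches.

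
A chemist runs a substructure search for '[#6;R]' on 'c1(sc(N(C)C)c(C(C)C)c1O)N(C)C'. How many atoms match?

4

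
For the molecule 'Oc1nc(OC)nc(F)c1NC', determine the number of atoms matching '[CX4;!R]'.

2

The query [CX4;!R] means: aliphatic carbon with four total connections, not in a ring.
Check the 12 heavy atoms by environment: 2× n (aromatic, X2, in 6-ring) → no; 4× c (aromatic, X3, in 6-ring) → no; 2× O (X2, acyclic) → no; 2× C (X4, acyclic) → match; 1× N (X3, acyclic) → no; 1× F (X1, acyclic) → no.
That gives 2 matching atoms.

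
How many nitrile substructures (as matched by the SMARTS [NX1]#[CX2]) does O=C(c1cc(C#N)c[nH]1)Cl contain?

1

[NX1]#[CX2] is the SMARTS for a nitrile: a nitrogen triple-bonded to a two-connected carbon.
Exactly one fragment in the molecule meets all constraints, giving 1 match.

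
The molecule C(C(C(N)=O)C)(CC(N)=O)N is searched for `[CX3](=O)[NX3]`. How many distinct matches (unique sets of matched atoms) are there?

2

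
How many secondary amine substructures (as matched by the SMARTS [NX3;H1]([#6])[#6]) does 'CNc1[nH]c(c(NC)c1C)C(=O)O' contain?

[NX3;H1]([#6])[#6] is the SMARTS for a secondary amine: a trivalent nitrogen with one H, bonded to two carbons.
The molecule carries 2 separate instances of an N-methylamino group (-NHCH3) meeting every constraint; each maps to a distinct set of atoms, giving 2 matches.

2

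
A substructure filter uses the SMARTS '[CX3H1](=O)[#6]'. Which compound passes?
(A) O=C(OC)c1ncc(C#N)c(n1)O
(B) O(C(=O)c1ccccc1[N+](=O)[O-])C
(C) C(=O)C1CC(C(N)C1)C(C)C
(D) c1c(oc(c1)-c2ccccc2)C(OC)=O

[CX3H1](=O)[#6] describes an sp2 carbon with one H, double-bonded to O and single-bonded to carbon (an aldehyde).
(A) has a methyl-ester group (-C(=O)OCH3) but the carbonyl carbon has H0, not H1.
(B) has a methyl-ester group (-C(=O)OCH3) but the carbonyl carbon has H0, not H1.
(C) contains an aldehyde (-CHO), which satisfies every atom and bond constraint.
(D) has a methyl-ester group (-C(=O)OCH3) but the carbonyl carbon has H0, not H1.
So the answer is (C).

C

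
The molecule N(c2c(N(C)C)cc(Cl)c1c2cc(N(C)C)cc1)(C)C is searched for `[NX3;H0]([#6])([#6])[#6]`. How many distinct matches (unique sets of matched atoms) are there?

[NX3;H0]([#6])([#6])[#6] is the SMARTS for a tertiary amine: a trivalent nitrogen with no H, bonded to three carbons.
The molecule carries 3 separate instances of a dimethylamino group (-N(CH3)2) meeting every constraint; each maps to a distinct set of atoms, giving 3 matches.

3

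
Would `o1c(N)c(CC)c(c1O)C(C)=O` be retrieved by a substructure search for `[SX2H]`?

The pattern [SX2H] describes an aliphatic sulfur with two connections, one being H — a thiol.
The closest candidate here is a hydroxyl group (-OH), but it is an -OH, not an -SH. No other fragment satisfies the full query, so there is no match.

No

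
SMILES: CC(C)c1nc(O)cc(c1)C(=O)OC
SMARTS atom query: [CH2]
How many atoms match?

0

The query [CH2] means: aliphatic carbon with exactly two hydrogens.
Check the 14 heavy atoms by environment: 1× n (aromatic, H0) → no; 3× c (aromatic, H0) → no; 2× c (aromatic, H1) → no; 1× O (H1) → no; 1× C (H1) → no; 3× C (H3) → no; 1× C (H0) → no; 2× O (H0) → no.
No environment satisfies the query, so 0 matching atoms.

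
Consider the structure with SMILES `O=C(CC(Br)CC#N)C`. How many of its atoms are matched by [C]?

6

The query [C] means: uppercase C matches aliphatic (non-aromatic) carbon only.
Check the 9 heavy atoms by environment: 6× C → match; 1× O → no; 1× Br → no; 1× N → no.
That gives 6 matching atoms.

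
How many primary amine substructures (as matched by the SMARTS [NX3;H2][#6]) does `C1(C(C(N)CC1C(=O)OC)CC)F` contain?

1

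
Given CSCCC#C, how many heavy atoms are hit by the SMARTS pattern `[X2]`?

3

The query [X2] means: any atom with exactly two total connections (bonds + H).
Check the 6 heavy atoms by environment: 3× C (X4) → no; 2× C (X2) → match; 1× S (X2) → match.
Summing the matching environments: 2 + 1 = 3 matching atoms.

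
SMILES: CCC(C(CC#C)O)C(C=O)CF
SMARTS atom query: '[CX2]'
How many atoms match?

2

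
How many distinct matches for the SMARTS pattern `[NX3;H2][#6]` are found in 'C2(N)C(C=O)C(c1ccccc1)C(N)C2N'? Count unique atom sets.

[NX3;H2][#6] is the SMARTS for a primary amine: a trivalent nitrogen with two H attached to carbon.
The molecule carries 3 separate instances of a primary amino group (-NH2) meeting every constraint; each maps to a distinct set of atoms, giving 3 matches.

3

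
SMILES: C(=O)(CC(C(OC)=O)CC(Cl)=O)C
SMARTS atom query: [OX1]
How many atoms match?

3

The query [OX1] means: aliphatic oxygen with one total connection — typically a carbonyl =O or an oxide.
Check the 13 heavy atoms by environment: 5× C (X4) → no; 3× C (X3) → no; 3× O (X1) → match; 1× O (X2) → no; 1× Cl (X1) → no.
That gives 3 matching atoms.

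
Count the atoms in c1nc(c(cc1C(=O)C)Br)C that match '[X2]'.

1

The query [X2] means: any atom with exactly two total connections (bonds + H).
Check the 11 heavy atoms by environment: 1× n (aromatic, X2) → match; 5× c (aromatic, X3) → no; 1× C (X3) → no; 1× O (X1) → no; 2× C (X4) → no; 1× Br (X1) → no.
That gives 1 matching atom.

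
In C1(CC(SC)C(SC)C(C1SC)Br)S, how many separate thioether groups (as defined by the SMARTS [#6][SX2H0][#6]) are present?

[#6][SX2H0][#6] is the SMARTS for a thioether: an aliphatic sulfur bridging two carbons with no H on the sulfur.
The molecule carries 3 separate instances of a methylthio ether (-SCH3) meeting every constraint; each maps to a distinct set of atoms, giving 3 matches.

3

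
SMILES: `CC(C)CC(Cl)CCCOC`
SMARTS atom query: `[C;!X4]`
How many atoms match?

The query [C;!X4] means: aliphatic carbon that does not have four total connections.
Check the 11 heavy atoms by environment: 9× C (X4) → no; 1× Cl (X1) → no; 1× O (X2) → no.
No environment satisfies the query, so 0 matching atoms.

0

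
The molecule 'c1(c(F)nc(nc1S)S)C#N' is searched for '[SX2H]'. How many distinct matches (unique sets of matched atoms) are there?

[SX2H] is the SMARTS for a thiol: an aliphatic sulfur with two connections, one being H.
The molecule carries 2 separate instances of a thiol (-SH) meeting every constraint; each maps to a distinct set of atoms, giving 2 matches.

2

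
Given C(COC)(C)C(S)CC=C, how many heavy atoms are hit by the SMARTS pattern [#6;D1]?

The query [#6;D1] means: carbon bonded to exactly one heavy atom.
Check the 10 heavy atoms by environment: 3× C (D2) → no; 2× C (D3) → no; 1× S (D1) → no; 3× C (D1) → match; 1× O (D2) → no.
That gives 3 matching atoms.

3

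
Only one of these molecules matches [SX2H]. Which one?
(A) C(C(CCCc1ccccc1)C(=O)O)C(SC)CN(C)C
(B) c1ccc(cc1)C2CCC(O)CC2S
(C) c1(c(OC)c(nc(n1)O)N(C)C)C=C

B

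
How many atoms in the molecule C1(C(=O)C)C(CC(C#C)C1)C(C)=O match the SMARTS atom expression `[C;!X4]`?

4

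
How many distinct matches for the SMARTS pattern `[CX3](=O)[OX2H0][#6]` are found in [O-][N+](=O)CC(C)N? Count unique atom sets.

0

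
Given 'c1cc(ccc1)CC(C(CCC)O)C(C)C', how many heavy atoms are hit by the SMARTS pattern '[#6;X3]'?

6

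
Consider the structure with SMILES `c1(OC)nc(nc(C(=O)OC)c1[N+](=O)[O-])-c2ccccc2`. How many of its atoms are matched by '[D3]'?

7

Check the 21 heavy atoms by environment: 2× n (aromatic, D2) → no; 5× c (aromatic, D3) → match; 2× O (D2) → no; 2× C (D1) → no; 5× c (aromatic, D2) → no; 1× C (D3) → match; 2× O (D1) → no; 1× N (charge +1, D3) → match; 1× O (charge -1, D1) → no.
Summing the matching environments: 5 + 1 + 1 = 7 matching atoms.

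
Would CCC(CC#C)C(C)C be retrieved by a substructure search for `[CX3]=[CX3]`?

No

The pattern [CX3]=[CX3] describes a non-aromatic C=C double bond between two sp2 carbons — an alkene.
The closest candidate here is an ethynyl group (-C#CH), but the C-C bond is a triple bond, not a double bond. No other fragment satisfies the full query, so there is no match.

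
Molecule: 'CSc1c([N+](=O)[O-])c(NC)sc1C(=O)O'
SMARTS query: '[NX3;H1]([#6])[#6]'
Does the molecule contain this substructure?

The pattern [NX3;H1]([#6])[#6] describes a trivalent nitrogen with one H, bonded to two carbons — a secondary amine.
The molecule carries an N-methylamino group (-NHCH3), whose atoms satisfy every constraint of the query, so the pattern matches.

Yes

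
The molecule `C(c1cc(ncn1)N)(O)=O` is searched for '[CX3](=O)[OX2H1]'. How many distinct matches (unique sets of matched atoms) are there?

1

[CX3](=O)[OX2H1] is the SMARTS for a carboxylic acid: an sp2 carbon double-bonded to O and single-bonded to an -OH oxygen.
Exactly one fragment in the molecule meets all constraints, giving 1 match.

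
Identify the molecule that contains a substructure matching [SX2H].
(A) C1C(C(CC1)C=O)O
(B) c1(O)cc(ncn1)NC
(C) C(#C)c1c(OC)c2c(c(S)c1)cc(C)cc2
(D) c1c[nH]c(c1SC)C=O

[SX2H] describes an aliphatic sulfur with two connections, one being H (a thiol).
(A) has a hydroxyl group (-OH) but it is an -OH, not an -SH.
(B) has a hydroxyl group (-OH) but it is an -OH, not an -SH.
(C) contains a thiol (-SH), which satisfies every atom and bond constraint.
(D) has a methylthio ether (-SCH3) but the sulfur has H0 (bonded to two carbons), not H1.
So the answer is (C).

C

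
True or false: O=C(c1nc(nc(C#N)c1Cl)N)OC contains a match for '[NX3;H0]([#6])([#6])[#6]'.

The pattern [NX3;H0]([#6])([#6])[#6] describes a trivalent nitrogen with no H, bonded to three carbons — a tertiary amine.
The closest candidate here is a primary amino group (-NH2), but the nitrogen has H2, not H0 with three carbons. No other fragment satisfies the full query, so there is no match.

False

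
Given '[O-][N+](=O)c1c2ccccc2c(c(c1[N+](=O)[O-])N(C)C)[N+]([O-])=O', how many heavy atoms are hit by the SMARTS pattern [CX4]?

The query [CX4] means: C with X4: aliphatic carbon with exactly 4 total connections (bonds + H).
Check the 22 heavy atoms by environment: 10× c (aromatic, X3) → no; 3× N (charge +1, X3) → no; 3× O (charge -1, X1) → no; 3× O (X1) → no; 1× N (X3) → no; 2× C (X4) → match.
That gives 2 matching atoms.

2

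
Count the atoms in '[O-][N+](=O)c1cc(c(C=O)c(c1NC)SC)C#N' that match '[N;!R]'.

3

The query [N;!R] means: aliphatic nitrogen not in a ring.
Check the 17 heavy atoms by environment: 6× c (aromatic, in 6-ring) → no; 2× N (acyclic) → match; 4× C (acyclic) → no; 1× N (charge +1, acyclic) → match; 1× O (charge -1, acyclic) → no; 2× O (acyclic) → no; 1× S (acyclic) → no.
Summing the matching environments: 2 + 1 = 3 matching atoms.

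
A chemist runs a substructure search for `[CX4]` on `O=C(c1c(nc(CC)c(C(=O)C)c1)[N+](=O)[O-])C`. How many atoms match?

4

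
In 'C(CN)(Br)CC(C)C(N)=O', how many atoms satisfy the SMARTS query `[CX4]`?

Check the 10 heavy atoms by environment: 5× C (X4) → match; 1× C (X3) → no; 1× O (X1) → no; 2× N (X3) → no; 1× Br (X1) → no.
That gives 5 matching atoms.

5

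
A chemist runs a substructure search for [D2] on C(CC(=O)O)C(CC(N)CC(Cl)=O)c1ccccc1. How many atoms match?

9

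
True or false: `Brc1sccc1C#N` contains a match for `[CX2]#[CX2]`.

False

The pattern [CX2]#[CX2] describes a carbon-carbon triple bond — an alkyne.
The closest candidate here is a nitrile (-C#N), but the triple bond is C#N, not C#C. No other fragment satisfies the full query, so there is no match.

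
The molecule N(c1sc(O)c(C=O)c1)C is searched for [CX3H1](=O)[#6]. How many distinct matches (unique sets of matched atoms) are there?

1

[CX3H1](=O)[#6] is the SMARTS for an aldehyde: an sp2 carbon with one H, double-bonded to O and single-bonded to carbon.
Exactly one fragment in the molecule meets all constraints, giving 1 match.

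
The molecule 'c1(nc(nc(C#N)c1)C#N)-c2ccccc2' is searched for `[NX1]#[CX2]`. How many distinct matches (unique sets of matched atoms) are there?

2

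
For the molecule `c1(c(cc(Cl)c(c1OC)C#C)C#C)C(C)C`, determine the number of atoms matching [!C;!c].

2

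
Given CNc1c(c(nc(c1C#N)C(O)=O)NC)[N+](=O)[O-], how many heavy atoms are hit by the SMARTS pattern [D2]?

4

The query [D2] means: atom with exactly two heavy-atom neighbours.
Check the 18 heavy atoms by environment: 1× n (aromatic, D2) → match; 5× c (aromatic, D3) → no; 2× N (D2) → match; 2× C (D1) → no; 1× C (D3) → no; 3× O (D1) → no; 1× N (charge +1, D3) → no; 1× O (charge -1, D1) → no; 1× C (D2) → match; 1× N (D1) → no.
Summing the matching environments: 1 + 2 + 1 = 4 matching atoms.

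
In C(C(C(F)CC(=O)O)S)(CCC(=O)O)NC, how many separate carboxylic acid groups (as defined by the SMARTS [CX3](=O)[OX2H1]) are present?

[CX3](=O)[OX2H1] is the SMARTS for a carboxylic acid: an sp2 carbon double-bonded to O and single-bonded to an -OH oxygen.
The molecule carries 2 separate instances of a carboxylic acid group (-C(=O)OH) meeting every constraint; each maps to a distinct set of atoms, giving 2 matches.

2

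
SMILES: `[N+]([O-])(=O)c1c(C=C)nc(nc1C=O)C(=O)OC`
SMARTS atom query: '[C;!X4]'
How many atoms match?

4

The query [C;!X4] means: aliphatic carbon that does not have four total connections.
Check the 17 heavy atoms by environment: 2× n (aromatic, X2) → no; 4× c (aromatic, X3) → no; 1× N (charge +1, X3) → no; 1× O (charge -1, X1) → no; 3× O (X1) → no; 4× C (X3) → match; 1× O (X2) → no; 1× C (X4) → no.
That gives 4 matching atoms.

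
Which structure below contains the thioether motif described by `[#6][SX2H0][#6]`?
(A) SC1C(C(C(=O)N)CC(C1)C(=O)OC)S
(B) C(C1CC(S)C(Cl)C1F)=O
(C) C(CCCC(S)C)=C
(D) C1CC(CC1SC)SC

D

[#6][SX2H0][#6] describes an aliphatic sulfur bridging two carbons with no H on the sulfur (a thioether).
(A) has a thiol (-SH) but the sulfur has H1, not H0 bridging two carbons.
(B) has a thiol (-SH) but the sulfur has H1, not H0 bridging two carbons.
(C) has a thiol (-SH) but the sulfur has H1, not H0 bridging two carbons.
(D) contains a methylthio ether (-SCH3), which satisfies every atom and bond constraint.
So the answer is (D).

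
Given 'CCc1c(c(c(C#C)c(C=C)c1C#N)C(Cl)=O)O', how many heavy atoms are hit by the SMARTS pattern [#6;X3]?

9

The query [#6;X3] means: any carbon (aromatic or not) with three total connections.
Check the 18 heavy atoms by environment: 6× c (aromatic, X3) → match; 3× C (X3) → match; 2× C (X4) → no; 1× O (X2) → no; 3× C (X2) → no; 1× O (X1) → no; 1× Cl (X1) → no; 1× N (X1) → no.
Summing the matching environments: 6 + 3 = 9 matching atoms.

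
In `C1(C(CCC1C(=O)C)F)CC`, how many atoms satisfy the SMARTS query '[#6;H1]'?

Check the 11 heavy atoms by environment: 3× C (H1) → match; 3× C (H2) → no; 1× C (H0) → no; 1× O (H0) → no; 2× C (H3) → no; 1× F (H0) → no.
That gives 3 matching atoms.

3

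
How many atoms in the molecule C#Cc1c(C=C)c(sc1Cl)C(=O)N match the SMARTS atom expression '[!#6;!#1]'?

The query [!#6;!#1] means: not carbon and not hydrogen — any heteroatom.
Check the 13 heavy atoms by environment: 1× s (aromatic) → match; 4× c (aromatic) → no; 5× C → no; 1× O → match; 1× N → match; 1× Cl → match.
Summing the matching environments: 1 + 1 + 1 + 1 = 4 matching atoms.

4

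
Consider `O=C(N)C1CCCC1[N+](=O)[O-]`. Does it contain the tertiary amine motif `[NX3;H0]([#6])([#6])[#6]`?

The pattern [NX3;H0]([#6])([#6])[#6] describes a trivalent nitrogen with no H, bonded to three carbons — a tertiary amine.
The closest candidate here is a primary amide (-C(=O)NH2), but the amide nitrogen has H2 and only one carbon neighbour. No other fragment satisfies the full query, so there is no match.

No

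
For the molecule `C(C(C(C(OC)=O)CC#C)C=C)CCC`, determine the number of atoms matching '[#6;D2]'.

6

The query [#6;D2] means: any carbon bonded to exactly two heavy atoms.
Check the 15 heavy atoms by environment: 4× C (D1) → no; 6× C (D2) → match; 3× C (D3) → no; 1× O (D1) → no; 1× O (D2) → no.
That gives 6 matching atoms.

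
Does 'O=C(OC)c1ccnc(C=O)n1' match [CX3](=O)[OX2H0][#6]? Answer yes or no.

Yes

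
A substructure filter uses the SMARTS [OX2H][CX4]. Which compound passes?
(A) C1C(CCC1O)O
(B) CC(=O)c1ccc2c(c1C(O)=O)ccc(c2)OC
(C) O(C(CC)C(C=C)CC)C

[OX2H][CX4] describes a hydroxyl oxygen bound to an sp3 (X4) carbon (an aliphatic alcohol).
(A) contains a hydroxyl group (-OH), which satisfies every atom and bond constraint.
(B) has a carboxylic acid group (-C(=O)OH) but the -OH is on a CX3 carbonyl carbon, not a CX4 carbon.
(C) has a methoxy ether (-OCH3) but the oxygen has H0 (ether), not H1.
So the answer is (A).

A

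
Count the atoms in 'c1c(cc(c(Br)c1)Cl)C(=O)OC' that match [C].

2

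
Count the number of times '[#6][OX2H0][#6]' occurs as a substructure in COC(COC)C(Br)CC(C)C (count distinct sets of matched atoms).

[#6][OX2H0][#6] is the SMARTS for an ether: an aliphatic oxygen bridging two carbons with no H on the oxygen.
The molecule carries 2 separate instances of a methoxy ether (-OCH3) meeting every constraint; each maps to a distinct set of atoms, giving 2 matches.

2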